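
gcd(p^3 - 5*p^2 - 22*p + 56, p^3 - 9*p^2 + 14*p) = p^2 - 9*p + 14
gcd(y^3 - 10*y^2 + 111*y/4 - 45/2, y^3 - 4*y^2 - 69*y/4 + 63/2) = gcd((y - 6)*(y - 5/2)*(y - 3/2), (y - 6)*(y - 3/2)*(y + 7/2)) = y^2 - 15*y/2 + 9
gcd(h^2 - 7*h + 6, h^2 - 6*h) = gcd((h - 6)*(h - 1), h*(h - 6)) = h - 6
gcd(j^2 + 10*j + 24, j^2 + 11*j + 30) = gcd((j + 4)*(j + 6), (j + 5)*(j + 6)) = j + 6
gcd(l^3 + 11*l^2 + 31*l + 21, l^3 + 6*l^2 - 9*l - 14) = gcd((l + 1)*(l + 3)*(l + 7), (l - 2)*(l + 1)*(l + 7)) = l^2 + 8*l + 7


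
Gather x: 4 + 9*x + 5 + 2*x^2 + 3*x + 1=2*x^2 + 12*x + 10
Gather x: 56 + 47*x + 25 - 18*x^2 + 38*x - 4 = -18*x^2 + 85*x + 77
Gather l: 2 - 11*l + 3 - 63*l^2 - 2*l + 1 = -63*l^2 - 13*l + 6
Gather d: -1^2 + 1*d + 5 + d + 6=2*d + 10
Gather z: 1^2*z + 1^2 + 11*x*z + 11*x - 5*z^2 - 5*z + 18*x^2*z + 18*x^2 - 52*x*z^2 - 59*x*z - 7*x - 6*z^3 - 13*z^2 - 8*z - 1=18*x^2 + 4*x - 6*z^3 + z^2*(-52*x - 18) + z*(18*x^2 - 48*x - 12)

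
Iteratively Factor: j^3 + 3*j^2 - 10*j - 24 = (j + 2)*(j^2 + j - 12) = (j + 2)*(j + 4)*(j - 3)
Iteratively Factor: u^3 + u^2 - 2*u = (u + 2)*(u^2 - u) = u*(u + 2)*(u - 1)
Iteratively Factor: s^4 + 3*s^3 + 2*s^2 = (s)*(s^3 + 3*s^2 + 2*s) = s*(s + 2)*(s^2 + s) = s^2*(s + 2)*(s + 1)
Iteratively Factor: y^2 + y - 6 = (y + 3)*(y - 2)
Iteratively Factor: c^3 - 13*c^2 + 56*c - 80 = (c - 5)*(c^2 - 8*c + 16) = (c - 5)*(c - 4)*(c - 4)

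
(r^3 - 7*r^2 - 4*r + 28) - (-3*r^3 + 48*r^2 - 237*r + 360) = 4*r^3 - 55*r^2 + 233*r - 332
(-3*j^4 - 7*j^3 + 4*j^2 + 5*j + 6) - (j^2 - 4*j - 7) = -3*j^4 - 7*j^3 + 3*j^2 + 9*j + 13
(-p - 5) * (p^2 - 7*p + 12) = -p^3 + 2*p^2 + 23*p - 60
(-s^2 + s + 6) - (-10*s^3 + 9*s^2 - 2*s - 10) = 10*s^3 - 10*s^2 + 3*s + 16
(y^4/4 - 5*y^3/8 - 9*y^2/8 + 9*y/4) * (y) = y^5/4 - 5*y^4/8 - 9*y^3/8 + 9*y^2/4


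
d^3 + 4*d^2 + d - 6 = (d - 1)*(d + 2)*(d + 3)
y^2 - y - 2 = (y - 2)*(y + 1)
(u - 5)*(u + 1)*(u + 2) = u^3 - 2*u^2 - 13*u - 10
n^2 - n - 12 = (n - 4)*(n + 3)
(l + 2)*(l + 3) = l^2 + 5*l + 6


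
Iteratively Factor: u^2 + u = (u + 1)*(u)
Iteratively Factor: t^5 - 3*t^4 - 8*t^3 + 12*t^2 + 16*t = (t - 4)*(t^4 + t^3 - 4*t^2 - 4*t) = (t - 4)*(t - 2)*(t^3 + 3*t^2 + 2*t) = (t - 4)*(t - 2)*(t + 1)*(t^2 + 2*t) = (t - 4)*(t - 2)*(t + 1)*(t + 2)*(t)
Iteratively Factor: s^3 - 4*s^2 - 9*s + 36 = (s + 3)*(s^2 - 7*s + 12) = (s - 4)*(s + 3)*(s - 3)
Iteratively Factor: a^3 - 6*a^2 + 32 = (a - 4)*(a^2 - 2*a - 8) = (a - 4)*(a + 2)*(a - 4)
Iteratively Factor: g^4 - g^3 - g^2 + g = (g + 1)*(g^3 - 2*g^2 + g) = (g - 1)*(g + 1)*(g^2 - g) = (g - 1)^2*(g + 1)*(g)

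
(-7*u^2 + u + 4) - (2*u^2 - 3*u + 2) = -9*u^2 + 4*u + 2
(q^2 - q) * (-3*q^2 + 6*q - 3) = -3*q^4 + 9*q^3 - 9*q^2 + 3*q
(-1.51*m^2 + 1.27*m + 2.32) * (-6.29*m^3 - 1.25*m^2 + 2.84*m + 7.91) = 9.4979*m^5 - 6.1008*m^4 - 20.4687*m^3 - 11.2373*m^2 + 16.6345*m + 18.3512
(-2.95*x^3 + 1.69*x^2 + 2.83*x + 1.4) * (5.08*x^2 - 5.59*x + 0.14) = -14.986*x^5 + 25.0757*x^4 + 4.5163*x^3 - 8.4711*x^2 - 7.4298*x + 0.196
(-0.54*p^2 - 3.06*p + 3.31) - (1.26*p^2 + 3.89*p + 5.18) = -1.8*p^2 - 6.95*p - 1.87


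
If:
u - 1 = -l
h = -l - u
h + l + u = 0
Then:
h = -1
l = 1 - u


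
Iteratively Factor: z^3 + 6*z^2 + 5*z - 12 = (z - 1)*(z^2 + 7*z + 12) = (z - 1)*(z + 4)*(z + 3)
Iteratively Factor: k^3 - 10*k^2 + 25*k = (k - 5)*(k^2 - 5*k) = k*(k - 5)*(k - 5)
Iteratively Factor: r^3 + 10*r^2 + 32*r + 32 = (r + 4)*(r^2 + 6*r + 8) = (r + 4)^2*(r + 2)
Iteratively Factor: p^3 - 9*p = (p + 3)*(p^2 - 3*p) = p*(p + 3)*(p - 3)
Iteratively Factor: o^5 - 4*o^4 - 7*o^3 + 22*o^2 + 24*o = (o - 3)*(o^4 - o^3 - 10*o^2 - 8*o) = (o - 3)*(o + 1)*(o^3 - 2*o^2 - 8*o) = (o - 4)*(o - 3)*(o + 1)*(o^2 + 2*o) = (o - 4)*(o - 3)*(o + 1)*(o + 2)*(o)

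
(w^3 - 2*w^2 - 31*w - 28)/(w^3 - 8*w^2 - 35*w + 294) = (w^2 + 5*w + 4)/(w^2 - w - 42)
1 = 1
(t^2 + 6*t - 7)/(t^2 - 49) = (t - 1)/(t - 7)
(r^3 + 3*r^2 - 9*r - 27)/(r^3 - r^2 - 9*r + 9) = (r + 3)/(r - 1)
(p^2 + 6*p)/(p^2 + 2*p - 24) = p/(p - 4)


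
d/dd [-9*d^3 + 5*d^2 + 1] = d*(10 - 27*d)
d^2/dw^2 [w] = 0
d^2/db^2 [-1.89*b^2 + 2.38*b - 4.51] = -3.78000000000000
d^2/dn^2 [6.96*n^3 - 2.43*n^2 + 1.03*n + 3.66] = 41.76*n - 4.86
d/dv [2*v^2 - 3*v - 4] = 4*v - 3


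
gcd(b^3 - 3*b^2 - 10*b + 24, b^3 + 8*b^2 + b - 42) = b^2 + b - 6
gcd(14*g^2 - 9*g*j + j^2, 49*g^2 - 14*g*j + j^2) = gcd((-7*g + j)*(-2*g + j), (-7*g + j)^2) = 7*g - j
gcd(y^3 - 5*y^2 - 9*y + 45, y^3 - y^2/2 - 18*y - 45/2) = y^2 - 2*y - 15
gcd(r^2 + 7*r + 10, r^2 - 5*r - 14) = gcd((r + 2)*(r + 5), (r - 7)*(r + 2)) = r + 2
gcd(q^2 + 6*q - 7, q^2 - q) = q - 1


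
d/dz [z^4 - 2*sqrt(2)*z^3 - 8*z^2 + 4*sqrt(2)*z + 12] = 4*z^3 - 6*sqrt(2)*z^2 - 16*z + 4*sqrt(2)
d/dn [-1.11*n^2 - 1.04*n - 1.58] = -2.22*n - 1.04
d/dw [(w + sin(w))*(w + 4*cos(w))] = -(w + sin(w))*(4*sin(w) - 1) + (w + 4*cos(w))*(cos(w) + 1)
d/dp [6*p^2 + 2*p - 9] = 12*p + 2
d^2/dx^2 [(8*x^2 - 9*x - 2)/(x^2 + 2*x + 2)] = 2*(-25*x^3 - 54*x^2 + 42*x + 64)/(x^6 + 6*x^5 + 18*x^4 + 32*x^3 + 36*x^2 + 24*x + 8)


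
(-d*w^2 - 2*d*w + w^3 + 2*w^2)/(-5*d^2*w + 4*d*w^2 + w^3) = (w + 2)/(5*d + w)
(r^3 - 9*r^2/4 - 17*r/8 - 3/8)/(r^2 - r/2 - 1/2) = (4*r^2 - 11*r - 3)/(4*(r - 1))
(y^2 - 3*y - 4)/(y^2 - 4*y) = (y + 1)/y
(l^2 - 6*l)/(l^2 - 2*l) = (l - 6)/(l - 2)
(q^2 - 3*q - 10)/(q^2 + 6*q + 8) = (q - 5)/(q + 4)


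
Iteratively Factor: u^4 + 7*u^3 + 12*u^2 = (u)*(u^3 + 7*u^2 + 12*u) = u^2*(u^2 + 7*u + 12) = u^2*(u + 4)*(u + 3)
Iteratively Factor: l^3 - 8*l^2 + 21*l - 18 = (l - 3)*(l^2 - 5*l + 6) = (l - 3)^2*(l - 2)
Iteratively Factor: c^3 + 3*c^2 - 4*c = (c)*(c^2 + 3*c - 4) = c*(c - 1)*(c + 4)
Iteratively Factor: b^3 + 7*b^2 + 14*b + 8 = (b + 4)*(b^2 + 3*b + 2) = (b + 2)*(b + 4)*(b + 1)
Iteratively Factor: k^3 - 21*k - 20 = (k + 4)*(k^2 - 4*k - 5) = (k - 5)*(k + 4)*(k + 1)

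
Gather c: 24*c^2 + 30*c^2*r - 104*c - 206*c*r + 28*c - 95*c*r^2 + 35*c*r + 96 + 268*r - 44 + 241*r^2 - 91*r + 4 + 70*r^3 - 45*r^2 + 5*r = c^2*(30*r + 24) + c*(-95*r^2 - 171*r - 76) + 70*r^3 + 196*r^2 + 182*r + 56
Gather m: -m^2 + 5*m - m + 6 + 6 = -m^2 + 4*m + 12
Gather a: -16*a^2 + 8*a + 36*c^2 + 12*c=-16*a^2 + 8*a + 36*c^2 + 12*c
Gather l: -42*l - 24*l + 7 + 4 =11 - 66*l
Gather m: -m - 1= -m - 1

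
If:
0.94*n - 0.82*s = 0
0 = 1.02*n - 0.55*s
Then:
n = 0.00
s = 0.00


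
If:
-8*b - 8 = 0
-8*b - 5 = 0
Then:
No Solution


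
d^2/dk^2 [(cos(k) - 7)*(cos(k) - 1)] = 8*cos(k) - 2*cos(2*k)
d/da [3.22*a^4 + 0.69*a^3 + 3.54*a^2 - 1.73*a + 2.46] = 12.88*a^3 + 2.07*a^2 + 7.08*a - 1.73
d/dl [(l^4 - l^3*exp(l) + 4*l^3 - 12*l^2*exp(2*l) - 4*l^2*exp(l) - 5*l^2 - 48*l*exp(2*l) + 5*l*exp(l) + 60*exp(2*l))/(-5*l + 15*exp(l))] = (-2*l^4*exp(l) - 3*l^4 + 24*l^3*exp(2*l) + 6*l^3*exp(l) - 8*l^3 - 36*l^2*exp(3*l) + 99*l^2*exp(2*l) + 50*l^2*exp(l) + 5*l^2 - 216*l*exp(3*l) - 144*l*exp(2*l) - 30*l*exp(l) + 36*exp(3*l) + 75*exp(2*l))/(5*(l^2 - 6*l*exp(l) + 9*exp(2*l)))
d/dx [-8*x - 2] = -8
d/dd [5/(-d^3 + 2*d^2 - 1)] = 5*d*(3*d - 4)/(d^3 - 2*d^2 + 1)^2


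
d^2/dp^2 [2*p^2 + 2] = 4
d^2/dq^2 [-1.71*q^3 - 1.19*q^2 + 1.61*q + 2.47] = -10.26*q - 2.38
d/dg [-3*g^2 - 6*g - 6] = -6*g - 6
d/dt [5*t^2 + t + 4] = 10*t + 1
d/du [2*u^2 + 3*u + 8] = 4*u + 3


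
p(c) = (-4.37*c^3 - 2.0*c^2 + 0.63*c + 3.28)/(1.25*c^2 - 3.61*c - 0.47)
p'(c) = (3.61 - 2.5*c)*(-4.37*c^3 - 2.0*c^2 + 0.63*c + 3.28)/(1.25*c^2 - 3.61*c - 0.47)^2 + (-13.11*c^2 - 4.0*c + 0.63)/(1.25*c^2 - 3.61*c - 0.47)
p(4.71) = -48.23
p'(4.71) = 8.27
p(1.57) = 5.75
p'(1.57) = 13.01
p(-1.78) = 2.06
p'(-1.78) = -1.73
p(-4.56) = 8.89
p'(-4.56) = -2.87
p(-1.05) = 1.16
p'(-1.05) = -0.50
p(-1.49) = 1.61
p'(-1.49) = -1.40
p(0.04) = -5.39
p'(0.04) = 30.17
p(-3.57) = 6.15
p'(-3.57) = -2.65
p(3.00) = 2616.40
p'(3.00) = 206143.12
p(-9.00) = 22.67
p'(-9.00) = -3.25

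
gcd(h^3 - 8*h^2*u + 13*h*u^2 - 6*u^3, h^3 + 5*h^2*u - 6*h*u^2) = -h + u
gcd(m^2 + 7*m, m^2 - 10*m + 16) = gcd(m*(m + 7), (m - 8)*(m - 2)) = 1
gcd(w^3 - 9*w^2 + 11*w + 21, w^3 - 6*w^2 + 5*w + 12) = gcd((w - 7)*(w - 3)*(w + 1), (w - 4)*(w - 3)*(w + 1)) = w^2 - 2*w - 3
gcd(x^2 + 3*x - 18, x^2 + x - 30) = x + 6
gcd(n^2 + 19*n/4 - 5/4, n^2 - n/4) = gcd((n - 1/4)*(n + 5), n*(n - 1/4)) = n - 1/4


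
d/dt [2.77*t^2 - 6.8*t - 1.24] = 5.54*t - 6.8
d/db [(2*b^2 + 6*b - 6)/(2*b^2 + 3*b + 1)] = 2*(-3*b^2 + 14*b + 12)/(4*b^4 + 12*b^3 + 13*b^2 + 6*b + 1)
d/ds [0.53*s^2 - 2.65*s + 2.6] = 1.06*s - 2.65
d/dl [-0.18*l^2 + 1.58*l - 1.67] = 1.58 - 0.36*l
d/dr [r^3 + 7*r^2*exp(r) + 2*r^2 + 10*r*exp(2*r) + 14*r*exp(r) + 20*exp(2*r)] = 7*r^2*exp(r) + 3*r^2 + 20*r*exp(2*r) + 28*r*exp(r) + 4*r + 50*exp(2*r) + 14*exp(r)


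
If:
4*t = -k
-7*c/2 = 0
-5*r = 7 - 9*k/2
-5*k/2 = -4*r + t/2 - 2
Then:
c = 0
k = 144/49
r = 61/49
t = -36/49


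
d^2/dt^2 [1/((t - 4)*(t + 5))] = 2*((t - 4)^2 + (t - 4)*(t + 5) + (t + 5)^2)/((t - 4)^3*(t + 5)^3)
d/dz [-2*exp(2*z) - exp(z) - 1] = (-4*exp(z) - 1)*exp(z)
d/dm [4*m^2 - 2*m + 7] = 8*m - 2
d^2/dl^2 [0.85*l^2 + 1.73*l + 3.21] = 1.70000000000000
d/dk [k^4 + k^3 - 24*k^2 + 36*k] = 4*k^3 + 3*k^2 - 48*k + 36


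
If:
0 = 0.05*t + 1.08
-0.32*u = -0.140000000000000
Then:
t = -21.60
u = 0.44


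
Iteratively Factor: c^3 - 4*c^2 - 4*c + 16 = (c - 2)*(c^2 - 2*c - 8) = (c - 2)*(c + 2)*(c - 4)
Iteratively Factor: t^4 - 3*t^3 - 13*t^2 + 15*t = (t + 3)*(t^3 - 6*t^2 + 5*t) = (t - 5)*(t + 3)*(t^2 - t) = t*(t - 5)*(t + 3)*(t - 1)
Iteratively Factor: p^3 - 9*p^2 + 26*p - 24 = (p - 4)*(p^2 - 5*p + 6) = (p - 4)*(p - 3)*(p - 2)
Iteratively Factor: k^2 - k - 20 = (k - 5)*(k + 4)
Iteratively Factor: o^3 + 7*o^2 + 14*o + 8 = (o + 1)*(o^2 + 6*o + 8) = (o + 1)*(o + 2)*(o + 4)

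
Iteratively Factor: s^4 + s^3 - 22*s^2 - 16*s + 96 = (s + 3)*(s^3 - 2*s^2 - 16*s + 32) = (s - 2)*(s + 3)*(s^2 - 16) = (s - 2)*(s + 3)*(s + 4)*(s - 4)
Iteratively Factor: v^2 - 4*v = (v)*(v - 4)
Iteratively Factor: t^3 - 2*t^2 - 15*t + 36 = (t - 3)*(t^2 + t - 12) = (t - 3)^2*(t + 4)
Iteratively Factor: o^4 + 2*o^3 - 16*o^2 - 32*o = (o + 4)*(o^3 - 2*o^2 - 8*o) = (o + 2)*(o + 4)*(o^2 - 4*o) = o*(o + 2)*(o + 4)*(o - 4)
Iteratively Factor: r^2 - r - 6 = (r + 2)*(r - 3)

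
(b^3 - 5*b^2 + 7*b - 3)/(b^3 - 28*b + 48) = (b^3 - 5*b^2 + 7*b - 3)/(b^3 - 28*b + 48)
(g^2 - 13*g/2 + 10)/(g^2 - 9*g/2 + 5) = (g - 4)/(g - 2)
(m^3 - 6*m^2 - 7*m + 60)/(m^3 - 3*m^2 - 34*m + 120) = (m + 3)/(m + 6)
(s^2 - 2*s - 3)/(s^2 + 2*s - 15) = (s + 1)/(s + 5)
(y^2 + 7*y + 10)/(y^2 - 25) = (y + 2)/(y - 5)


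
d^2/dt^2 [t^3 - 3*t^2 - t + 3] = 6*t - 6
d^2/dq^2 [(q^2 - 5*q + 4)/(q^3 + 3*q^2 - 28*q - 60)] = 2*(q^6 - 15*q^5 + 63*q^4 + 415*q^3 - 1488*q^2 - 2988*q + 15856)/(q^9 + 9*q^8 - 57*q^7 - 657*q^6 + 516*q^5 + 15516*q^4 + 19088*q^3 - 108720*q^2 - 302400*q - 216000)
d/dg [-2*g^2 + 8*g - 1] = 8 - 4*g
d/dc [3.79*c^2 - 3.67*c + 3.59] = 7.58*c - 3.67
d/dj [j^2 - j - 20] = 2*j - 1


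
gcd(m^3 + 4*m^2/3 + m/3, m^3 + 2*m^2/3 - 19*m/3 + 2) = 1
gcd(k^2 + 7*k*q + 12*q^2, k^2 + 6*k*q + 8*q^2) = k + 4*q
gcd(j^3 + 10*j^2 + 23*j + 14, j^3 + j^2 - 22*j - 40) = j + 2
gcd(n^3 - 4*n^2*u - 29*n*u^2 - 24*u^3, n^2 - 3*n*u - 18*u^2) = n + 3*u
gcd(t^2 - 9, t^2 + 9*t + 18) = t + 3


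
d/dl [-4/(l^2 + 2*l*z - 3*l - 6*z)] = 4*(2*l + 2*z - 3)/(l^2 + 2*l*z - 3*l - 6*z)^2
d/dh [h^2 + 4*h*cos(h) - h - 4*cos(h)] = -4*h*sin(h) + 2*h + 4*sqrt(2)*sin(h + pi/4) - 1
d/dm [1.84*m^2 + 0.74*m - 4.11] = 3.68*m + 0.74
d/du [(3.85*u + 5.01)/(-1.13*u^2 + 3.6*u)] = (4.3505*u^2 + 11.3226*u - 18.036)/(u^2*(1.2769*u^2 - 8.136*u + 12.96))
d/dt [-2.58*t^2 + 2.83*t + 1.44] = 2.83 - 5.16*t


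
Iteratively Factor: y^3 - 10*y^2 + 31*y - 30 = (y - 5)*(y^2 - 5*y + 6) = (y - 5)*(y - 2)*(y - 3)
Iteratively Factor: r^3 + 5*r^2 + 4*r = (r + 1)*(r^2 + 4*r) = (r + 1)*(r + 4)*(r)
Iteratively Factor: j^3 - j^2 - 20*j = (j - 5)*(j^2 + 4*j) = j*(j - 5)*(j + 4)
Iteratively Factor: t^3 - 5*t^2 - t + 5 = (t - 5)*(t^2 - 1) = (t - 5)*(t + 1)*(t - 1)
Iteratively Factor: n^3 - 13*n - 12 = (n + 1)*(n^2 - n - 12) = (n - 4)*(n + 1)*(n + 3)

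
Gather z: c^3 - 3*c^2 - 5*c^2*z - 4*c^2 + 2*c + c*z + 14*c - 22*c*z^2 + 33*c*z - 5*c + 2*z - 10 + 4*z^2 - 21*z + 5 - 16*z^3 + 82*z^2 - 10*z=c^3 - 7*c^2 + 11*c - 16*z^3 + z^2*(86 - 22*c) + z*(-5*c^2 + 34*c - 29) - 5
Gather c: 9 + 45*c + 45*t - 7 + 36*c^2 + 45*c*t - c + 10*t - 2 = 36*c^2 + c*(45*t + 44) + 55*t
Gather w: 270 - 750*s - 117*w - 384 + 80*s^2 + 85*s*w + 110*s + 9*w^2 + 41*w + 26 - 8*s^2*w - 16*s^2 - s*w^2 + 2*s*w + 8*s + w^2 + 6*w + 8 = 64*s^2 - 632*s + w^2*(10 - s) + w*(-8*s^2 + 87*s - 70) - 80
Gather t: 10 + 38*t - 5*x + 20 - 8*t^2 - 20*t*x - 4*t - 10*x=-8*t^2 + t*(34 - 20*x) - 15*x + 30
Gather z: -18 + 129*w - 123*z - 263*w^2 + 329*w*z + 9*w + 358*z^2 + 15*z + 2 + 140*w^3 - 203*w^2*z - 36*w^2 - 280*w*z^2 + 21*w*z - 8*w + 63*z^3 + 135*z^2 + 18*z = 140*w^3 - 299*w^2 + 130*w + 63*z^3 + z^2*(493 - 280*w) + z*(-203*w^2 + 350*w - 90) - 16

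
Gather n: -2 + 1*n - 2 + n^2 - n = n^2 - 4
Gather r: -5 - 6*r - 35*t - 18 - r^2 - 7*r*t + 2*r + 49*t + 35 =-r^2 + r*(-7*t - 4) + 14*t + 12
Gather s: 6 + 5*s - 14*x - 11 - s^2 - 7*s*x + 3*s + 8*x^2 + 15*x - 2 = -s^2 + s*(8 - 7*x) + 8*x^2 + x - 7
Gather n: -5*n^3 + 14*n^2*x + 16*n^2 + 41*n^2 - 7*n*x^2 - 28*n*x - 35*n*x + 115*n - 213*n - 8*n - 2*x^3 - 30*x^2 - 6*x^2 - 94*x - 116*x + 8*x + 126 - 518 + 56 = -5*n^3 + n^2*(14*x + 57) + n*(-7*x^2 - 63*x - 106) - 2*x^3 - 36*x^2 - 202*x - 336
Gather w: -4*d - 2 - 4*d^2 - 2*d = -4*d^2 - 6*d - 2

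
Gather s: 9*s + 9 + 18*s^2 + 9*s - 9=18*s^2 + 18*s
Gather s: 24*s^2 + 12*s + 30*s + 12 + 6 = 24*s^2 + 42*s + 18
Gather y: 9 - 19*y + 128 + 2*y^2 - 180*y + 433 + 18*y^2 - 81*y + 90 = 20*y^2 - 280*y + 660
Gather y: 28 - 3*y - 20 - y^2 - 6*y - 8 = -y^2 - 9*y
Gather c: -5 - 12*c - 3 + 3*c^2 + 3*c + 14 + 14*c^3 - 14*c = 14*c^3 + 3*c^2 - 23*c + 6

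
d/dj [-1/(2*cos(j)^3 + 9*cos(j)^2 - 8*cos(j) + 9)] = 8*(-3*cos(j)^2 - 9*cos(j) + 4)*sin(j)/(-13*cos(j) + 9*cos(2*j) + cos(3*j) + 27)^2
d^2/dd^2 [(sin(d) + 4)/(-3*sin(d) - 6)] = 2*(sin(d)^2 - 2*sin(d) - 2)/(3*(sin(d) + 2)^3)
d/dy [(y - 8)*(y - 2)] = 2*y - 10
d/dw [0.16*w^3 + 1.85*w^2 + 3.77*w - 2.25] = 0.48*w^2 + 3.7*w + 3.77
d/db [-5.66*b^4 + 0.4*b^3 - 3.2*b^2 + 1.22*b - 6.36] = -22.64*b^3 + 1.2*b^2 - 6.4*b + 1.22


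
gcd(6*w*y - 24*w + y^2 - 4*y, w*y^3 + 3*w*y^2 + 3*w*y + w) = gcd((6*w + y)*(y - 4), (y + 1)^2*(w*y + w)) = 1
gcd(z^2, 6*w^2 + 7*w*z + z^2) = 1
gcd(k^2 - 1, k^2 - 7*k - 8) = k + 1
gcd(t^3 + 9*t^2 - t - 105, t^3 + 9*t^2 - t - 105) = t^3 + 9*t^2 - t - 105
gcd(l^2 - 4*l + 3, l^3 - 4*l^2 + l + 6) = l - 3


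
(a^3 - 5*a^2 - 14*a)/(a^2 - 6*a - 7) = a*(a + 2)/(a + 1)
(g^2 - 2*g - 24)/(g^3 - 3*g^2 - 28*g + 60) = (g + 4)/(g^2 + 3*g - 10)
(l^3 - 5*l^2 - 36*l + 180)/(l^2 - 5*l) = l - 36/l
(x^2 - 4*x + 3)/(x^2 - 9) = (x - 1)/(x + 3)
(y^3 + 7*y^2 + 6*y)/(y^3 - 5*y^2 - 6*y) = (y + 6)/(y - 6)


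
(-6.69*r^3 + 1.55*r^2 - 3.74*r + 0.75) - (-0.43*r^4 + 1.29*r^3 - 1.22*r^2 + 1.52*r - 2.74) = 0.43*r^4 - 7.98*r^3 + 2.77*r^2 - 5.26*r + 3.49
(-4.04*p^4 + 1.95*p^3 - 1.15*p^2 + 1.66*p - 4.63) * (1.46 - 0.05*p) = 0.202*p^5 - 5.9959*p^4 + 2.9045*p^3 - 1.762*p^2 + 2.6551*p - 6.7598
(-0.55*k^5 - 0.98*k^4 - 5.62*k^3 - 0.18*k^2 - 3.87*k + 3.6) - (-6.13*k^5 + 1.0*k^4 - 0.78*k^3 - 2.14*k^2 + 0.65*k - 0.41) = 5.58*k^5 - 1.98*k^4 - 4.84*k^3 + 1.96*k^2 - 4.52*k + 4.01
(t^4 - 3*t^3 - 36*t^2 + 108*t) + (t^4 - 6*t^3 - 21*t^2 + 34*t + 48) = 2*t^4 - 9*t^3 - 57*t^2 + 142*t + 48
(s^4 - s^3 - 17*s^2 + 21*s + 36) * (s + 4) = s^5 + 3*s^4 - 21*s^3 - 47*s^2 + 120*s + 144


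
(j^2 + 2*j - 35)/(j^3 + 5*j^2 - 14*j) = (j - 5)/(j*(j - 2))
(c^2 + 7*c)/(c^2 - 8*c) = (c + 7)/(c - 8)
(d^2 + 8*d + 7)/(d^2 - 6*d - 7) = (d + 7)/(d - 7)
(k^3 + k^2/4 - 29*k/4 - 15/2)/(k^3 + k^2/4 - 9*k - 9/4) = (4*k^2 + 13*k + 10)/(4*k^2 + 13*k + 3)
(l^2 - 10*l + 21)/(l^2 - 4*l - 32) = (-l^2 + 10*l - 21)/(-l^2 + 4*l + 32)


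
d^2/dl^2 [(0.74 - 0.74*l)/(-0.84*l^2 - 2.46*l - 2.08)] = (0.74*(l - 1)*(1.68*l + 2.46)*(3.36*l + 4.92) - (3.7296*l + 2.3976)*(0.84*l^2 + 2.46*l + 2.08))/(0.84*l^2 + 2.46*l + 2.08)^3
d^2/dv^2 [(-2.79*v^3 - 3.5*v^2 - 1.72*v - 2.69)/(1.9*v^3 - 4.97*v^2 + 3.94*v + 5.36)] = (2.8421709430404e-14*v^7 - 77.9619399999999*v^6 + 88.06044*v^5 + 479.08728*v^4 + 473.88244*v^3 - 1222.244022*v^2 - 275.430036*v - 355.295768)/(6.859*v^9 - 53.8251*v^8 + 183.46533*v^7 - 287.947193*v^6 + 76.7622779999999*v^5 + 406.483356*v^4 - 404.828984*v^3 - 178.738848*v^2 + 339.583872*v + 153.990656)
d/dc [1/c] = -1/c^2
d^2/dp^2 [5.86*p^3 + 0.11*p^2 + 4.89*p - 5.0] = 35.16*p + 0.22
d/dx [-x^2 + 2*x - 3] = 2 - 2*x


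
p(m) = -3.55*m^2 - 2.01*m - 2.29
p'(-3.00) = 19.29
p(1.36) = -11.59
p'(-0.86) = 4.10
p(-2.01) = -12.59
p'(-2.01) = 12.26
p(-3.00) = -28.21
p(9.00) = -307.93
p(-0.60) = -2.36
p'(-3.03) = 19.50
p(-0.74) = -2.75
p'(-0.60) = 2.25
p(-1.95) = -11.87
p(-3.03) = -28.79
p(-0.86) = -3.19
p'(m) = -7.1*m - 2.01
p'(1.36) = -11.67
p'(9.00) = -65.91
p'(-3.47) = 22.63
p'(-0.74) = 3.24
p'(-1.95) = 11.84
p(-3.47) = -38.06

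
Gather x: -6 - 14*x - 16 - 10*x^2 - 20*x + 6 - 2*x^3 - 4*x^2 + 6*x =-2*x^3 - 14*x^2 - 28*x - 16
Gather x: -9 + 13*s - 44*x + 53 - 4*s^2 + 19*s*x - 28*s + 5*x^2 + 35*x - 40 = -4*s^2 - 15*s + 5*x^2 + x*(19*s - 9) + 4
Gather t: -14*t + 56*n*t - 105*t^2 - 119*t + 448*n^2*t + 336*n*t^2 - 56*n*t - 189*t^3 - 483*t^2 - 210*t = -189*t^3 + t^2*(336*n - 588) + t*(448*n^2 - 343)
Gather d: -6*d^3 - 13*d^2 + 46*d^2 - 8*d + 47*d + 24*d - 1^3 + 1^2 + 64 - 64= -6*d^3 + 33*d^2 + 63*d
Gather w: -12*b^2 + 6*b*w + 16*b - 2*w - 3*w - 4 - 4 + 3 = -12*b^2 + 16*b + w*(6*b - 5) - 5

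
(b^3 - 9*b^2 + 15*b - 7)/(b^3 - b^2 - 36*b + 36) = (b^2 - 8*b + 7)/(b^2 - 36)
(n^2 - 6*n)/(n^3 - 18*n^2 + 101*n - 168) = n*(n - 6)/(n^3 - 18*n^2 + 101*n - 168)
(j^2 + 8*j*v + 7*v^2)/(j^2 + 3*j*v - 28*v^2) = (-j - v)/(-j + 4*v)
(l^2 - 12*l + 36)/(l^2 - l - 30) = (l - 6)/(l + 5)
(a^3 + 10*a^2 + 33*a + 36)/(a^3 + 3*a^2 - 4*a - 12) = (a^2 + 7*a + 12)/(a^2 - 4)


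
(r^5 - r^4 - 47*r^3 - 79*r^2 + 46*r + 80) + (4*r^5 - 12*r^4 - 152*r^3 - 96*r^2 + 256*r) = 5*r^5 - 13*r^4 - 199*r^3 - 175*r^2 + 302*r + 80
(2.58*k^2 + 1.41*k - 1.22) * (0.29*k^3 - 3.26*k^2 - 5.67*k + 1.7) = 0.7482*k^5 - 8.0019*k^4 - 19.579*k^3 + 0.3685*k^2 + 9.3144*k - 2.074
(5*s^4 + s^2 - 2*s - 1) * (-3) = -15*s^4 - 3*s^2 + 6*s + 3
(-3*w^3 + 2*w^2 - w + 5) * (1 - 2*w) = 6*w^4 - 7*w^3 + 4*w^2 - 11*w + 5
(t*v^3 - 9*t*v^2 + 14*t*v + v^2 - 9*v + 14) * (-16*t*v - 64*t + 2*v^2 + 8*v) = -16*t^2*v^4 + 80*t^2*v^3 + 352*t^2*v^2 - 896*t^2*v + 2*t*v^5 - 10*t*v^4 - 60*t*v^3 + 192*t*v^2 + 352*t*v - 896*t + 2*v^4 - 10*v^3 - 44*v^2 + 112*v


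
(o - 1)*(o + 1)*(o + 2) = o^3 + 2*o^2 - o - 2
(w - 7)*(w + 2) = w^2 - 5*w - 14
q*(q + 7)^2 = q^3 + 14*q^2 + 49*q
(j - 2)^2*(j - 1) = j^3 - 5*j^2 + 8*j - 4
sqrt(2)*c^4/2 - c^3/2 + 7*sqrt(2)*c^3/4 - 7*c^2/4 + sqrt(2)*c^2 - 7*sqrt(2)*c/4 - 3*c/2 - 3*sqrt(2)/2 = (c + 3/2)*(c + 2)*(c - sqrt(2))*(sqrt(2)*c/2 + 1/2)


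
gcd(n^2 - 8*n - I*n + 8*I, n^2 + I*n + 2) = n - I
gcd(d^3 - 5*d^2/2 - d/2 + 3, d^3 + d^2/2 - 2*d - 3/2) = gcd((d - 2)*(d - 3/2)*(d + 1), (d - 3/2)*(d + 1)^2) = d^2 - d/2 - 3/2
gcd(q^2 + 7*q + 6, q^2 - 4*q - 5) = q + 1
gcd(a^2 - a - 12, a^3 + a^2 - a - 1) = 1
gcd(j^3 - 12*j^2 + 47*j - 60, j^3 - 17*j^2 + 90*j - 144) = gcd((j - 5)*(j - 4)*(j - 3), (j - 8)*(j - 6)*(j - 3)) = j - 3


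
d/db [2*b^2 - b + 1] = 4*b - 1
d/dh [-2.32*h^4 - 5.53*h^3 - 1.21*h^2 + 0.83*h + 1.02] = -9.28*h^3 - 16.59*h^2 - 2.42*h + 0.83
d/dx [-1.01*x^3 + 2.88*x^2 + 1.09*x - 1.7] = -3.03*x^2 + 5.76*x + 1.09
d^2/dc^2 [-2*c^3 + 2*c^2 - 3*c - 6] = 4 - 12*c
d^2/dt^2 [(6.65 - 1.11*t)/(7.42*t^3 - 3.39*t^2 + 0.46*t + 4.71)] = (-366.675624*t^5 + 4561.025028*t^4 - 2694.299478*t^3 + 1060.231494*t^2 - 1562.992794*t + 219.983902)/(408.518488*t^9 - 559.923588*t^8 + 331.791978*t^7 + 669.564225*t^6 - 690.277074*t^5 + 256.688433*t^4 + 449.846758*t^3 - 222.622389*t^2 + 30.614058*t + 104.487111)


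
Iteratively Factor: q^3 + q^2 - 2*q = (q + 2)*(q^2 - q) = (q - 1)*(q + 2)*(q)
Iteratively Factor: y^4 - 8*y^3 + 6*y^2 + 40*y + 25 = (y - 5)*(y^3 - 3*y^2 - 9*y - 5) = (y - 5)*(y + 1)*(y^2 - 4*y - 5) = (y - 5)^2*(y + 1)*(y + 1)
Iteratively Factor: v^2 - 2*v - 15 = (v - 5)*(v + 3)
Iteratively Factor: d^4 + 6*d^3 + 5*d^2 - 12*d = (d - 1)*(d^3 + 7*d^2 + 12*d) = (d - 1)*(d + 4)*(d^2 + 3*d) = d*(d - 1)*(d + 4)*(d + 3)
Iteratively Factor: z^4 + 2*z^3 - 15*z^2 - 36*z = (z)*(z^3 + 2*z^2 - 15*z - 36) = z*(z + 3)*(z^2 - z - 12) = z*(z - 4)*(z + 3)*(z + 3)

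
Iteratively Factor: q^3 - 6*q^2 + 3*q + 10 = (q - 2)*(q^2 - 4*q - 5) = (q - 5)*(q - 2)*(q + 1)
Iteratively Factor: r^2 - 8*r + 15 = (r - 5)*(r - 3)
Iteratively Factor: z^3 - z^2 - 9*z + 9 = (z + 3)*(z^2 - 4*z + 3) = (z - 1)*(z + 3)*(z - 3)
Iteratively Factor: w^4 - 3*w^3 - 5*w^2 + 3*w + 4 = (w - 4)*(w^3 + w^2 - w - 1) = (w - 4)*(w + 1)*(w^2 - 1) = (w - 4)*(w - 1)*(w + 1)*(w + 1)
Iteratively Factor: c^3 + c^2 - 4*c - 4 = (c - 2)*(c^2 + 3*c + 2) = (c - 2)*(c + 2)*(c + 1)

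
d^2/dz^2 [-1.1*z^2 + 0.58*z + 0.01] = -2.20000000000000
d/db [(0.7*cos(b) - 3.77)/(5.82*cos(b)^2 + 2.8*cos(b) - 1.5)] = (4.074*cos(b)^2 - 43.8828*cos(b) - 9.506)*sin(b)/(33.8724*cos(b)^4 + 32.592*cos(b)^3 - 9.62*cos(b)^2 - 8.4*cos(b) + 2.25)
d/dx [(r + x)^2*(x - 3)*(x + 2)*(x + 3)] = (r + x)*((r + x)*(x - 3)*(x + 2) + (r + x)*(x - 3)*(x + 3) + (r + x)*(x + 2)*(x + 3) + 2*(x - 3)*(x + 2)*(x + 3))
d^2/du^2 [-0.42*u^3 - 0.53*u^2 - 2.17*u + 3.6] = -2.52*u - 1.06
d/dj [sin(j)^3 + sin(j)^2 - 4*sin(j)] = (3*sin(j)^2 + 2*sin(j) - 4)*cos(j)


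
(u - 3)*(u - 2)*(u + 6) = u^3 + u^2 - 24*u + 36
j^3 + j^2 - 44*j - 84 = (j - 7)*(j + 2)*(j + 6)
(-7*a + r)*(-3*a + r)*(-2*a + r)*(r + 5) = -42*a^3*r - 210*a^3 + 41*a^2*r^2 + 205*a^2*r - 12*a*r^3 - 60*a*r^2 + r^4 + 5*r^3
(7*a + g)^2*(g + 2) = 49*a^2*g + 98*a^2 + 14*a*g^2 + 28*a*g + g^3 + 2*g^2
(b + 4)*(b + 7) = b^2 + 11*b + 28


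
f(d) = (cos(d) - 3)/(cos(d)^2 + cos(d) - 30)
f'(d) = (2*sin(d)*cos(d) + sin(d))*(cos(d) - 3)/(cos(d)^2 + cos(d) - 30)^2 - sin(d)/(cos(d)^2 + cos(d) - 30)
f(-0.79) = 0.08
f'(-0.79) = -0.02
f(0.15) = 0.07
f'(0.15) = 0.00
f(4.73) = 0.10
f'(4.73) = -0.03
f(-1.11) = 0.09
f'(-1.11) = -0.03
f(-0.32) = 0.07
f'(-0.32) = -0.01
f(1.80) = 0.11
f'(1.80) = 0.03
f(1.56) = 0.10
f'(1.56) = 0.03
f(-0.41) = 0.07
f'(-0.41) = -0.01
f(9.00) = 0.13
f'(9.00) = 0.02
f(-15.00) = 0.12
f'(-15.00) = -0.02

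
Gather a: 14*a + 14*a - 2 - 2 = 28*a - 4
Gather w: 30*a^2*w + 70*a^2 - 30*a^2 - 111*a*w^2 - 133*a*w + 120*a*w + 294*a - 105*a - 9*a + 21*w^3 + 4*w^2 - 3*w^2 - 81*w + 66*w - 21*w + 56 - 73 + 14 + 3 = 40*a^2 + 180*a + 21*w^3 + w^2*(1 - 111*a) + w*(30*a^2 - 13*a - 36)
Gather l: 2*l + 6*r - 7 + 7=2*l + 6*r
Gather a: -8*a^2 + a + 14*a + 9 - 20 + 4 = -8*a^2 + 15*a - 7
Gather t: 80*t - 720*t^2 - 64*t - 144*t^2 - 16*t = -864*t^2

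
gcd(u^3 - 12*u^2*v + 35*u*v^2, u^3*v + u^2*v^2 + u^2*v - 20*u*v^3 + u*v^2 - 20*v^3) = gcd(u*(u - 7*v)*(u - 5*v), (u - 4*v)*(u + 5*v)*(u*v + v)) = 1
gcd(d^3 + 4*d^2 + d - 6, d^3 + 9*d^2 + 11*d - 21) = d^2 + 2*d - 3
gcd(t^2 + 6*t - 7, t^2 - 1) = t - 1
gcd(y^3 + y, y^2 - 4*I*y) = y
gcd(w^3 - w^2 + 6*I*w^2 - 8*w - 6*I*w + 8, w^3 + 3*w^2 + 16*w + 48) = w + 4*I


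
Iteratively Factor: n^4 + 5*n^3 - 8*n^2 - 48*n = (n + 4)*(n^3 + n^2 - 12*n) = n*(n + 4)*(n^2 + n - 12) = n*(n + 4)^2*(n - 3)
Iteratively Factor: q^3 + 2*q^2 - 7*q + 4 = (q - 1)*(q^2 + 3*q - 4) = (q - 1)*(q + 4)*(q - 1)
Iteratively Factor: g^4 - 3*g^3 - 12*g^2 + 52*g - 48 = (g - 2)*(g^3 - g^2 - 14*g + 24) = (g - 2)*(g + 4)*(g^2 - 5*g + 6) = (g - 3)*(g - 2)*(g + 4)*(g - 2)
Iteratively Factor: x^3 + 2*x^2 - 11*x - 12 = (x + 4)*(x^2 - 2*x - 3) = (x + 1)*(x + 4)*(x - 3)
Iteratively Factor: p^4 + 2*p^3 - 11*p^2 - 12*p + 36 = (p - 2)*(p^3 + 4*p^2 - 3*p - 18) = (p - 2)^2*(p^2 + 6*p + 9) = (p - 2)^2*(p + 3)*(p + 3)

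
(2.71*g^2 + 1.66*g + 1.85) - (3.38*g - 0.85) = 2.71*g^2 - 1.72*g + 2.7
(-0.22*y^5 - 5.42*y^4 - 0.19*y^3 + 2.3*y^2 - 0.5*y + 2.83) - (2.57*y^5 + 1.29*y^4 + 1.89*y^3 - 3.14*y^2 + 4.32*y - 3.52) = -2.79*y^5 - 6.71*y^4 - 2.08*y^3 + 5.44*y^2 - 4.82*y + 6.35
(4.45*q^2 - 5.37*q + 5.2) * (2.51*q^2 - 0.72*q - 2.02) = 11.1695*q^4 - 16.6827*q^3 + 7.9294*q^2 + 7.1034*q - 10.504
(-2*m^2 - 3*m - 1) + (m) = -2*m^2 - 2*m - 1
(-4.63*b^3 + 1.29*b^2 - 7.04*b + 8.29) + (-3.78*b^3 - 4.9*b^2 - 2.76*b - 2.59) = -8.41*b^3 - 3.61*b^2 - 9.8*b + 5.7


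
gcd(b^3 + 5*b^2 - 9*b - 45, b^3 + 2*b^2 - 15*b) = b^2 + 2*b - 15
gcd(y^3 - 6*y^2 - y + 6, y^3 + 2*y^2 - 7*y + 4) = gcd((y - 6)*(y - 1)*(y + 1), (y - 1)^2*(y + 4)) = y - 1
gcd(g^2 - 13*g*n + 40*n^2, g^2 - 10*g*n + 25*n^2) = g - 5*n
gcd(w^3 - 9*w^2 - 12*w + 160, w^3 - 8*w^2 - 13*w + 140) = w^2 - w - 20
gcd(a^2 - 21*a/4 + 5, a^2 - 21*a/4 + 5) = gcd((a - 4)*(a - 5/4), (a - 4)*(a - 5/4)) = a^2 - 21*a/4 + 5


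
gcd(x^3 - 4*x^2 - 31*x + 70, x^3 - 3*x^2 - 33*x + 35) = x^2 - 2*x - 35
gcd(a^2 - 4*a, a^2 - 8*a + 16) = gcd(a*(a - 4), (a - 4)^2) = a - 4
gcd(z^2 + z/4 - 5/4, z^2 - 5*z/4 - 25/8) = z + 5/4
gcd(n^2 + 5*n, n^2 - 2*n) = n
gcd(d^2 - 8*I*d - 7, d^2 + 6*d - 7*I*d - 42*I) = d - 7*I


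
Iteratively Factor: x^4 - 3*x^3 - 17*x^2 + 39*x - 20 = (x + 4)*(x^3 - 7*x^2 + 11*x - 5) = (x - 1)*(x + 4)*(x^2 - 6*x + 5) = (x - 1)^2*(x + 4)*(x - 5)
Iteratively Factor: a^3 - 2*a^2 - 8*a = (a)*(a^2 - 2*a - 8) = a*(a - 4)*(a + 2)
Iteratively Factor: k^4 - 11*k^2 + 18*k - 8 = (k + 4)*(k^3 - 4*k^2 + 5*k - 2) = (k - 2)*(k + 4)*(k^2 - 2*k + 1) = (k - 2)*(k - 1)*(k + 4)*(k - 1)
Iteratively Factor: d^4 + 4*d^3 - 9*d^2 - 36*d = (d)*(d^3 + 4*d^2 - 9*d - 36) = d*(d - 3)*(d^2 + 7*d + 12) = d*(d - 3)*(d + 4)*(d + 3)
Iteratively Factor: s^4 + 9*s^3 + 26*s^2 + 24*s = (s)*(s^3 + 9*s^2 + 26*s + 24) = s*(s + 3)*(s^2 + 6*s + 8) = s*(s + 2)*(s + 3)*(s + 4)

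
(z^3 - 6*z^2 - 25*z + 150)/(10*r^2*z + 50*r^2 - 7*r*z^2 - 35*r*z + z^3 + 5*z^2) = (z^2 - 11*z + 30)/(10*r^2 - 7*r*z + z^2)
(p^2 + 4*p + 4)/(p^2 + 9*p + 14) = (p + 2)/(p + 7)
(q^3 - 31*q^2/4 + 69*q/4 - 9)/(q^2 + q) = (4*q^3 - 31*q^2 + 69*q - 36)/(4*q*(q + 1))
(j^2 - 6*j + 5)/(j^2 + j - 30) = (j - 1)/(j + 6)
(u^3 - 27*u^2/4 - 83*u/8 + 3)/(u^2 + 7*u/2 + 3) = (u^2 - 33*u/4 + 2)/(u + 2)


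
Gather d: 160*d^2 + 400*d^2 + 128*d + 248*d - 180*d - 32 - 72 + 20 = 560*d^2 + 196*d - 84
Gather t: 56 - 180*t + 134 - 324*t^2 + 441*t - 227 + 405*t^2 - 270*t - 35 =81*t^2 - 9*t - 72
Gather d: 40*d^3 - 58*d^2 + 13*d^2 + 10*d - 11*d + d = 40*d^3 - 45*d^2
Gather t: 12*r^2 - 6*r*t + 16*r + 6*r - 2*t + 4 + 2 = 12*r^2 + 22*r + t*(-6*r - 2) + 6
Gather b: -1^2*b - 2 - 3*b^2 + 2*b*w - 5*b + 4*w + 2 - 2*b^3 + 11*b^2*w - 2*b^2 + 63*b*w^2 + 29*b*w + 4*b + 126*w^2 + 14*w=-2*b^3 + b^2*(11*w - 5) + b*(63*w^2 + 31*w - 2) + 126*w^2 + 18*w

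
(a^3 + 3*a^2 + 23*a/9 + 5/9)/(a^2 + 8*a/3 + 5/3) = a + 1/3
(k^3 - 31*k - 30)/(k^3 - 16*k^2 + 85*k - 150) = (k^2 + 6*k + 5)/(k^2 - 10*k + 25)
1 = 1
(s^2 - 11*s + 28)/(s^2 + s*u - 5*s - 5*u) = (s^2 - 11*s + 28)/(s^2 + s*u - 5*s - 5*u)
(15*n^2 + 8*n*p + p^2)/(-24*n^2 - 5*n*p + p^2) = (5*n + p)/(-8*n + p)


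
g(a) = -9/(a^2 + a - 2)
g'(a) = -9*(-2*a - 1)/(a^2 + a - 2)^2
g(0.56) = 7.99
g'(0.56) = 15.04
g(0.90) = 31.03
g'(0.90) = 299.64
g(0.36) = 5.96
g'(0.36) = 6.79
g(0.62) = 9.04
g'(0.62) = 20.34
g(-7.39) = -0.20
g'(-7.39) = -0.06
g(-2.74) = -3.25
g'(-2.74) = -5.26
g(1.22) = -12.70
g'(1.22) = 61.69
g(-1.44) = 6.59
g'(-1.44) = -9.06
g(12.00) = -0.06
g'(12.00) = 0.01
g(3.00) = -0.90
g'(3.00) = 0.63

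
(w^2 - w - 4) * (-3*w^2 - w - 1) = -3*w^4 + 2*w^3 + 12*w^2 + 5*w + 4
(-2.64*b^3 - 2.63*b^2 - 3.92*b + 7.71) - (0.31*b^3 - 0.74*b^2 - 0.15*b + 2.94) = -2.95*b^3 - 1.89*b^2 - 3.77*b + 4.77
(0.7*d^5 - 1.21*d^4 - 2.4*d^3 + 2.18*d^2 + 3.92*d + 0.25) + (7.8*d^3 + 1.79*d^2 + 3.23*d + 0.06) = 0.7*d^5 - 1.21*d^4 + 5.4*d^3 + 3.97*d^2 + 7.15*d + 0.31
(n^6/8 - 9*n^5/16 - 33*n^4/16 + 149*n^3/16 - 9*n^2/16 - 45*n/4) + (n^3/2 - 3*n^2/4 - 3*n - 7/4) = n^6/8 - 9*n^5/16 - 33*n^4/16 + 157*n^3/16 - 21*n^2/16 - 57*n/4 - 7/4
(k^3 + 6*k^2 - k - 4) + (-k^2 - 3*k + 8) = k^3 + 5*k^2 - 4*k + 4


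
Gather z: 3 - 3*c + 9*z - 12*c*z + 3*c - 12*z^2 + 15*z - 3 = -12*z^2 + z*(24 - 12*c)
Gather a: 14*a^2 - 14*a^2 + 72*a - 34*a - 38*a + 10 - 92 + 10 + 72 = 0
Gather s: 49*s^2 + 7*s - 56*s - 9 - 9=49*s^2 - 49*s - 18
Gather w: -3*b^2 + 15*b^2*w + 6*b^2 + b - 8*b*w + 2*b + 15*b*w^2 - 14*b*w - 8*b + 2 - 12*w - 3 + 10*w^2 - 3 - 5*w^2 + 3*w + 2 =3*b^2 - 5*b + w^2*(15*b + 5) + w*(15*b^2 - 22*b - 9) - 2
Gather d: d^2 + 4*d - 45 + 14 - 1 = d^2 + 4*d - 32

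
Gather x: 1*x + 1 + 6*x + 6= 7*x + 7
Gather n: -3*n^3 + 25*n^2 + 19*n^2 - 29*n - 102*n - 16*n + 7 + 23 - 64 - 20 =-3*n^3 + 44*n^2 - 147*n - 54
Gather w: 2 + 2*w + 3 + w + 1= 3*w + 6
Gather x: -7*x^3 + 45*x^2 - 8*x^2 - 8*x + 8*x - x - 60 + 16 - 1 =-7*x^3 + 37*x^2 - x - 45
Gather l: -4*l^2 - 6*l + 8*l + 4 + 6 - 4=-4*l^2 + 2*l + 6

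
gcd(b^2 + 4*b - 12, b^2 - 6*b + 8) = b - 2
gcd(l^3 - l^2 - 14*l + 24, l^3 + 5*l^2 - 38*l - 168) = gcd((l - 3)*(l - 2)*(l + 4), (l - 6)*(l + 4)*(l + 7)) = l + 4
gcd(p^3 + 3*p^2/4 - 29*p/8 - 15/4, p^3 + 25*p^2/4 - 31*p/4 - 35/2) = p^2 - 3*p/4 - 5/2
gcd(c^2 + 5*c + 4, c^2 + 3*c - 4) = c + 4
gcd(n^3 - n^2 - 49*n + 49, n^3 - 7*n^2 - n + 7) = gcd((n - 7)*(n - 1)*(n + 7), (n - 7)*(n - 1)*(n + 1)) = n^2 - 8*n + 7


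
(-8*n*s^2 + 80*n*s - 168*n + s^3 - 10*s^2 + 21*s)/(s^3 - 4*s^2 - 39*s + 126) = (-8*n + s)/(s + 6)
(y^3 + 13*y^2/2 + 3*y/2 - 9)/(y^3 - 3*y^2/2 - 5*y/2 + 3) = (y + 6)/(y - 2)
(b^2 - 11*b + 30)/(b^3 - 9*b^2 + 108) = (b - 5)/(b^2 - 3*b - 18)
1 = 1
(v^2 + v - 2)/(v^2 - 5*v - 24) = (-v^2 - v + 2)/(-v^2 + 5*v + 24)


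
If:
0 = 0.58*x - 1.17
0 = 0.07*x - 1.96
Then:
No Solution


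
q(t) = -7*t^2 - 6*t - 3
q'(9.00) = -132.00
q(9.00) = -624.00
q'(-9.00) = 120.00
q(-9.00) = -516.00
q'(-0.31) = -1.66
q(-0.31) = -1.81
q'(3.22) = -51.08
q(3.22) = -94.90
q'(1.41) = -25.74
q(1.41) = -25.38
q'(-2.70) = 31.80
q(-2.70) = -37.83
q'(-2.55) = 29.70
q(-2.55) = -33.22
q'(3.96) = -61.44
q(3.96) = -136.53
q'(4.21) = -64.94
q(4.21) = -152.33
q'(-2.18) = 24.52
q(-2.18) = -23.19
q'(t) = -14*t - 6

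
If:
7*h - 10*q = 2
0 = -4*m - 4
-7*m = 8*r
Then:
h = 10*q/7 + 2/7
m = -1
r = 7/8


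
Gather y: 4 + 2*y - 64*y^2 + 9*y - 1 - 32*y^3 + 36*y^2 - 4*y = -32*y^3 - 28*y^2 + 7*y + 3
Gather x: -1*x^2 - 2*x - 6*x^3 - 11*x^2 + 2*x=-6*x^3 - 12*x^2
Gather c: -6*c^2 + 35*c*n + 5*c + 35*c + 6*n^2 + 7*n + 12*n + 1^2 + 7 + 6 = -6*c^2 + c*(35*n + 40) + 6*n^2 + 19*n + 14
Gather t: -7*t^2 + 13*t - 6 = -7*t^2 + 13*t - 6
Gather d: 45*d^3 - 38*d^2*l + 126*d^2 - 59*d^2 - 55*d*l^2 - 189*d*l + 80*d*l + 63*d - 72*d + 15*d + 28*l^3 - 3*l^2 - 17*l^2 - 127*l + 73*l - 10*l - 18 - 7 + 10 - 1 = 45*d^3 + d^2*(67 - 38*l) + d*(-55*l^2 - 109*l + 6) + 28*l^3 - 20*l^2 - 64*l - 16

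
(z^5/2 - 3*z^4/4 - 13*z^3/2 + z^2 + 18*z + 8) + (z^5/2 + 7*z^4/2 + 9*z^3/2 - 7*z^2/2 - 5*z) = z^5 + 11*z^4/4 - 2*z^3 - 5*z^2/2 + 13*z + 8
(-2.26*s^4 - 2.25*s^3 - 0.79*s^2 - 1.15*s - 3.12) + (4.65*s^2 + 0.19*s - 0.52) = -2.26*s^4 - 2.25*s^3 + 3.86*s^2 - 0.96*s - 3.64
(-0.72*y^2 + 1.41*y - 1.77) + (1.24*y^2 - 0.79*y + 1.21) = 0.52*y^2 + 0.62*y - 0.56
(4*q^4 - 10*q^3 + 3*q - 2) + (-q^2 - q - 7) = 4*q^4 - 10*q^3 - q^2 + 2*q - 9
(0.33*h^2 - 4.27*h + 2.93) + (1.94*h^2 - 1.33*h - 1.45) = 2.27*h^2 - 5.6*h + 1.48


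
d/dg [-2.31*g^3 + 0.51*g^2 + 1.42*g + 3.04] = -6.93*g^2 + 1.02*g + 1.42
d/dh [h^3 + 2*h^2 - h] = 3*h^2 + 4*h - 1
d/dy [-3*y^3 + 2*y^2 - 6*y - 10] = -9*y^2 + 4*y - 6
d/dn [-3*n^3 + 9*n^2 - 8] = 9*n*(2 - n)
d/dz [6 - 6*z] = -6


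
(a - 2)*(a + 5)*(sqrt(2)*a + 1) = sqrt(2)*a^3 + a^2 + 3*sqrt(2)*a^2 - 10*sqrt(2)*a + 3*a - 10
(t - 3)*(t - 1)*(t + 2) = t^3 - 2*t^2 - 5*t + 6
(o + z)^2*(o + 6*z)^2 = o^4 + 14*o^3*z + 61*o^2*z^2 + 84*o*z^3 + 36*z^4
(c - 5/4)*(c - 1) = c^2 - 9*c/4 + 5/4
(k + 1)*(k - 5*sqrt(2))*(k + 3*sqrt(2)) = k^3 - 2*sqrt(2)*k^2 + k^2 - 30*k - 2*sqrt(2)*k - 30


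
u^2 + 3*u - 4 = (u - 1)*(u + 4)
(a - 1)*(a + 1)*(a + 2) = a^3 + 2*a^2 - a - 2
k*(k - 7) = k^2 - 7*k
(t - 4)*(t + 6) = t^2 + 2*t - 24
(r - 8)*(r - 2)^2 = r^3 - 12*r^2 + 36*r - 32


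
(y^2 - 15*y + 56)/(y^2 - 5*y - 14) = (y - 8)/(y + 2)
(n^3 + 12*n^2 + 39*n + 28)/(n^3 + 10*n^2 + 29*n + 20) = (n + 7)/(n + 5)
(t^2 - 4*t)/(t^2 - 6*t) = (t - 4)/(t - 6)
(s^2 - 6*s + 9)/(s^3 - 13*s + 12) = (s - 3)/(s^2 + 3*s - 4)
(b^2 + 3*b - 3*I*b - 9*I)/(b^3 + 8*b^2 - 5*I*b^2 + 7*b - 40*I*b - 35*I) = (b^2 + 3*b*(1 - I) - 9*I)/(b^3 + b^2*(8 - 5*I) + b*(7 - 40*I) - 35*I)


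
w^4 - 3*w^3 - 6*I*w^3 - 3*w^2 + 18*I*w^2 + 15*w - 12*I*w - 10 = (w - 2)*(w - 1)*(w - 5*I)*(w - I)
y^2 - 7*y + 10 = (y - 5)*(y - 2)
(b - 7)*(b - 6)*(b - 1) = b^3 - 14*b^2 + 55*b - 42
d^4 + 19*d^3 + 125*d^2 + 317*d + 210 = (d + 1)*(d + 5)*(d + 6)*(d + 7)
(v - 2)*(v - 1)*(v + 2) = v^3 - v^2 - 4*v + 4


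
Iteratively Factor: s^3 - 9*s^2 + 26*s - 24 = (s - 4)*(s^2 - 5*s + 6) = (s - 4)*(s - 2)*(s - 3)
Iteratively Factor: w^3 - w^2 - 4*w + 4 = (w - 2)*(w^2 + w - 2) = (w - 2)*(w + 2)*(w - 1)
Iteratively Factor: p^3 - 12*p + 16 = (p - 2)*(p^2 + 2*p - 8) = (p - 2)*(p + 4)*(p - 2)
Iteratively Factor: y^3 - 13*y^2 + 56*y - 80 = (y - 4)*(y^2 - 9*y + 20) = (y - 4)^2*(y - 5)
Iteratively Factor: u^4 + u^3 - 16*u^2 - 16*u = (u + 4)*(u^3 - 3*u^2 - 4*u) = u*(u + 4)*(u^2 - 3*u - 4) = u*(u - 4)*(u + 4)*(u + 1)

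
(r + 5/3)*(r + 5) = r^2 + 20*r/3 + 25/3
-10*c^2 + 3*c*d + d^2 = (-2*c + d)*(5*c + d)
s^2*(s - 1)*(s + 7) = s^4 + 6*s^3 - 7*s^2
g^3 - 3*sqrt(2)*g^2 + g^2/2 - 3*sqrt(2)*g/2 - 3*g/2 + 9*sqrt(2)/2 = (g - 1)*(g + 3/2)*(g - 3*sqrt(2))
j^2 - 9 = (j - 3)*(j + 3)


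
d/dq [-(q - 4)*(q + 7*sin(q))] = -q - (q - 4)*(7*cos(q) + 1) - 7*sin(q)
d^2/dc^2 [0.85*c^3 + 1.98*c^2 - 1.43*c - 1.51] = 5.1*c + 3.96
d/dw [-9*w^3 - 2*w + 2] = -27*w^2 - 2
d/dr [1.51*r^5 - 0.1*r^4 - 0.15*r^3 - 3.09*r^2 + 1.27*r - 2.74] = 7.55*r^4 - 0.4*r^3 - 0.45*r^2 - 6.18*r + 1.27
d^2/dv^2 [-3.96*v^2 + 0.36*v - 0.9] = -7.92000000000000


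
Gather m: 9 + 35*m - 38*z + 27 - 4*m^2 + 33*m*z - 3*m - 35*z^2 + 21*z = -4*m^2 + m*(33*z + 32) - 35*z^2 - 17*z + 36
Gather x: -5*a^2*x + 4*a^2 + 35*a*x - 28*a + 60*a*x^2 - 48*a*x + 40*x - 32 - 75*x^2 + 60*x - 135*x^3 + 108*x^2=4*a^2 - 28*a - 135*x^3 + x^2*(60*a + 33) + x*(-5*a^2 - 13*a + 100) - 32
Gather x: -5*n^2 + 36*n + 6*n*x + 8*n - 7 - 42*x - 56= -5*n^2 + 44*n + x*(6*n - 42) - 63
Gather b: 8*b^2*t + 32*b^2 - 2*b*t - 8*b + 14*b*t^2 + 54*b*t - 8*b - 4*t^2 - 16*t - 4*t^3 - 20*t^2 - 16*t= b^2*(8*t + 32) + b*(14*t^2 + 52*t - 16) - 4*t^3 - 24*t^2 - 32*t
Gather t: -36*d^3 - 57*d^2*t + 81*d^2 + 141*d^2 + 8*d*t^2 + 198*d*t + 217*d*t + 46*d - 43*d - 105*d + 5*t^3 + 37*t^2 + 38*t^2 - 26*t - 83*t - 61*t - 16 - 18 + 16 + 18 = -36*d^3 + 222*d^2 - 102*d + 5*t^3 + t^2*(8*d + 75) + t*(-57*d^2 + 415*d - 170)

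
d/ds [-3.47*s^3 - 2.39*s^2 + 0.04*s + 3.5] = -10.41*s^2 - 4.78*s + 0.04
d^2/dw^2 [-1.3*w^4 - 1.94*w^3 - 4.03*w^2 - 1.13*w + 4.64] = -15.6*w^2 - 11.64*w - 8.06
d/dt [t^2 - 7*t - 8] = 2*t - 7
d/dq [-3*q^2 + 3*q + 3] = 3 - 6*q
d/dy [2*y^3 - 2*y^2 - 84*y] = 6*y^2 - 4*y - 84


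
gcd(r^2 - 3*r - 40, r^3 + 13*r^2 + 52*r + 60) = r + 5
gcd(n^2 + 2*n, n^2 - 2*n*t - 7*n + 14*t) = 1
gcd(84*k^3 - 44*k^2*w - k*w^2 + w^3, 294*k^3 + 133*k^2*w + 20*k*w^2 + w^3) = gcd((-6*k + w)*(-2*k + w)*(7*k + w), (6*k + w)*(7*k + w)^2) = 7*k + w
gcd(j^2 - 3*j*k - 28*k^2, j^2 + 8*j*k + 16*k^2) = j + 4*k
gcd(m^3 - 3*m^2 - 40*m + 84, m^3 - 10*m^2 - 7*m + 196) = m - 7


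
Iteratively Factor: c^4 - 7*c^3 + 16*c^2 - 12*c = (c - 2)*(c^3 - 5*c^2 + 6*c) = c*(c - 2)*(c^2 - 5*c + 6) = c*(c - 3)*(c - 2)*(c - 2)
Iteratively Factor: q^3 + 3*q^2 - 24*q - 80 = (q + 4)*(q^2 - q - 20) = (q + 4)^2*(q - 5)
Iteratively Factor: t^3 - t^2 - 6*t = (t - 3)*(t^2 + 2*t) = (t - 3)*(t + 2)*(t)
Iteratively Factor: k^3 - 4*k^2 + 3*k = (k)*(k^2 - 4*k + 3) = k*(k - 1)*(k - 3)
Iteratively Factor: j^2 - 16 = (j - 4)*(j + 4)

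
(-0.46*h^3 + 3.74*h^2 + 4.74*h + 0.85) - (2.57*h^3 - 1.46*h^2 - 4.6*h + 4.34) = -3.03*h^3 + 5.2*h^2 + 9.34*h - 3.49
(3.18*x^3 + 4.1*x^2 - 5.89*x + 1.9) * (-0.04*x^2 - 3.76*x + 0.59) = -0.1272*x^5 - 12.1208*x^4 - 13.3042*x^3 + 24.4894*x^2 - 10.6191*x + 1.121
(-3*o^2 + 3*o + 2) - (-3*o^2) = 3*o + 2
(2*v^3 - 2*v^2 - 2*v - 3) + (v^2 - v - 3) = 2*v^3 - v^2 - 3*v - 6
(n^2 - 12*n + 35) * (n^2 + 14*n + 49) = n^4 + 2*n^3 - 84*n^2 - 98*n + 1715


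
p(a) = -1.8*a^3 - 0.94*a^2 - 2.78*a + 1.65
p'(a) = -5.4*a^2 - 1.88*a - 2.78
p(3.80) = -121.26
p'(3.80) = -87.90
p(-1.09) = 5.89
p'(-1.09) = -7.15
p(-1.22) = 6.91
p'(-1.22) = -8.52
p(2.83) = -54.54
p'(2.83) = -51.35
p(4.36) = -177.53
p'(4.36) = -113.63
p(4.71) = -220.37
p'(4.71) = -131.43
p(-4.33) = 142.19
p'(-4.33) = -95.88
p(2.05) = -23.51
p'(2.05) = -29.33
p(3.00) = -63.75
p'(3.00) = -57.02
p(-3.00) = 50.13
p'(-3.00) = -45.74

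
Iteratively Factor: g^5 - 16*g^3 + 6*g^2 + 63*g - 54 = (g - 2)*(g^4 + 2*g^3 - 12*g^2 - 18*g + 27) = (g - 3)*(g - 2)*(g^3 + 5*g^2 + 3*g - 9) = (g - 3)*(g - 2)*(g + 3)*(g^2 + 2*g - 3) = (g - 3)*(g - 2)*(g + 3)^2*(g - 1)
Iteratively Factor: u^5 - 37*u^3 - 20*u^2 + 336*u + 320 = (u + 4)*(u^4 - 4*u^3 - 21*u^2 + 64*u + 80) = (u + 4)^2*(u^3 - 8*u^2 + 11*u + 20) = (u + 1)*(u + 4)^2*(u^2 - 9*u + 20) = (u - 4)*(u + 1)*(u + 4)^2*(u - 5)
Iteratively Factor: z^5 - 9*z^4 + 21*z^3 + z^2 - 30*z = (z - 2)*(z^4 - 7*z^3 + 7*z^2 + 15*z) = (z - 2)*(z + 1)*(z^3 - 8*z^2 + 15*z) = (z - 3)*(z - 2)*(z + 1)*(z^2 - 5*z) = (z - 5)*(z - 3)*(z - 2)*(z + 1)*(z)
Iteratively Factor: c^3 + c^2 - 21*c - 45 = (c + 3)*(c^2 - 2*c - 15) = (c - 5)*(c + 3)*(c + 3)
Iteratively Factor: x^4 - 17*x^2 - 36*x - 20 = (x + 2)*(x^3 - 2*x^2 - 13*x - 10) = (x + 1)*(x + 2)*(x^2 - 3*x - 10) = (x + 1)*(x + 2)^2*(x - 5)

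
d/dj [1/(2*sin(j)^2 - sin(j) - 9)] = (1 - 4*sin(j))*cos(j)/(sin(j) + cos(2*j) + 8)^2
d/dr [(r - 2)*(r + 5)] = 2*r + 3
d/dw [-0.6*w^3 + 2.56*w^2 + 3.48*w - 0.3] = -1.8*w^2 + 5.12*w + 3.48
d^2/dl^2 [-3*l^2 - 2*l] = -6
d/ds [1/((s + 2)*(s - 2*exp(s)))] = (-s + (s + 2)*(2*exp(s) - 1) + 2*exp(s))/((s + 2)^2*(s - 2*exp(s))^2)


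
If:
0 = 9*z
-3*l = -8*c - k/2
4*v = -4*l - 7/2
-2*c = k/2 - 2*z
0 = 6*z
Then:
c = -v/2 - 7/16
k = 2*v + 7/4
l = -v - 7/8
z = 0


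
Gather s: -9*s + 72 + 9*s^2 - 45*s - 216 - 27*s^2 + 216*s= -18*s^2 + 162*s - 144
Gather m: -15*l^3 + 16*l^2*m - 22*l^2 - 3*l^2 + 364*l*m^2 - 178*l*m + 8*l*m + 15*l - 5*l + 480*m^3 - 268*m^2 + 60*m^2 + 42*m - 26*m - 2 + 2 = -15*l^3 - 25*l^2 + 10*l + 480*m^3 + m^2*(364*l - 208) + m*(16*l^2 - 170*l + 16)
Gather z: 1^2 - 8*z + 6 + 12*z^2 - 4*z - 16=12*z^2 - 12*z - 9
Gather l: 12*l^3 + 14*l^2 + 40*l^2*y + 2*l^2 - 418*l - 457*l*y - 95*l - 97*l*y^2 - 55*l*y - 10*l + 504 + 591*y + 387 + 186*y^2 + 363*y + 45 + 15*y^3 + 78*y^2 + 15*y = 12*l^3 + l^2*(40*y + 16) + l*(-97*y^2 - 512*y - 523) + 15*y^3 + 264*y^2 + 969*y + 936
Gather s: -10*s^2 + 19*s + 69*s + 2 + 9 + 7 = -10*s^2 + 88*s + 18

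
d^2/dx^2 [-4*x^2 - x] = -8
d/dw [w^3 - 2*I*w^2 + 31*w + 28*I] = 3*w^2 - 4*I*w + 31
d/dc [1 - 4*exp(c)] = -4*exp(c)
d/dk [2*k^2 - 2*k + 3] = 4*k - 2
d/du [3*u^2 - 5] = 6*u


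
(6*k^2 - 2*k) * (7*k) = 42*k^3 - 14*k^2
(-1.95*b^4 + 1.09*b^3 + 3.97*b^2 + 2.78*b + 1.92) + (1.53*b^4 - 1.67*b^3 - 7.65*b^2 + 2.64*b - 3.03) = -0.42*b^4 - 0.58*b^3 - 3.68*b^2 + 5.42*b - 1.11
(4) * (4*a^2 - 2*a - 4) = 16*a^2 - 8*a - 16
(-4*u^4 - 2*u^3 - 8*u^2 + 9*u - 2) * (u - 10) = -4*u^5 + 38*u^4 + 12*u^3 + 89*u^2 - 92*u + 20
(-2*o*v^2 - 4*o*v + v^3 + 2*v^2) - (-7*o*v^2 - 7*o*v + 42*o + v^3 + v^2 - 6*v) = 5*o*v^2 + 3*o*v - 42*o + v^2 + 6*v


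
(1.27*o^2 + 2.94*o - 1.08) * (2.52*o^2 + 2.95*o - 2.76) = 3.2004*o^4 + 11.1553*o^3 + 2.4462*o^2 - 11.3004*o + 2.9808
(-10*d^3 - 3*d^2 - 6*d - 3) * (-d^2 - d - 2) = 10*d^5 + 13*d^4 + 29*d^3 + 15*d^2 + 15*d + 6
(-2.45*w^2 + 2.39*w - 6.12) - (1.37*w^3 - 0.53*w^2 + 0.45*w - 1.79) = -1.37*w^3 - 1.92*w^2 + 1.94*w - 4.33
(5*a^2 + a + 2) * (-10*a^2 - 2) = -50*a^4 - 10*a^3 - 30*a^2 - 2*a - 4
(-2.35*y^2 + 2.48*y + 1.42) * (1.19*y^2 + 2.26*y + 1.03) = -2.7965*y^4 - 2.3598*y^3 + 4.8741*y^2 + 5.7636*y + 1.4626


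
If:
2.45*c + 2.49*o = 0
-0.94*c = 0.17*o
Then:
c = 0.00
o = 0.00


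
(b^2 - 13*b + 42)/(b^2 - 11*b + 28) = (b - 6)/(b - 4)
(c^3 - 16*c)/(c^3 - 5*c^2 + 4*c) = (c + 4)/(c - 1)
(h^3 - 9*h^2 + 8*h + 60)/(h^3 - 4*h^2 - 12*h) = (h - 5)/h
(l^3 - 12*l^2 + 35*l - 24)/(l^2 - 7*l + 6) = (l^2 - 11*l + 24)/(l - 6)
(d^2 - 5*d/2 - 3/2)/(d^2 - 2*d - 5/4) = 2*(d - 3)/(2*d - 5)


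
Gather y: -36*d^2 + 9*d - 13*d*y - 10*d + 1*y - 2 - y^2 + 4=-36*d^2 - d - y^2 + y*(1 - 13*d) + 2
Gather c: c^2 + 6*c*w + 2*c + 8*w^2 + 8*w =c^2 + c*(6*w + 2) + 8*w^2 + 8*w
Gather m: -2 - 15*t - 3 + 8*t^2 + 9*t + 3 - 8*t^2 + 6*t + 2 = 0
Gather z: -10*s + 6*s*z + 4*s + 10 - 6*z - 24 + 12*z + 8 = -6*s + z*(6*s + 6) - 6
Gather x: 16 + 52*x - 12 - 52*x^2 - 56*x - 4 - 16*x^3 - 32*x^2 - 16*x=-16*x^3 - 84*x^2 - 20*x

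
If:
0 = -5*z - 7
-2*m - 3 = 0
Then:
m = -3/2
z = -7/5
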